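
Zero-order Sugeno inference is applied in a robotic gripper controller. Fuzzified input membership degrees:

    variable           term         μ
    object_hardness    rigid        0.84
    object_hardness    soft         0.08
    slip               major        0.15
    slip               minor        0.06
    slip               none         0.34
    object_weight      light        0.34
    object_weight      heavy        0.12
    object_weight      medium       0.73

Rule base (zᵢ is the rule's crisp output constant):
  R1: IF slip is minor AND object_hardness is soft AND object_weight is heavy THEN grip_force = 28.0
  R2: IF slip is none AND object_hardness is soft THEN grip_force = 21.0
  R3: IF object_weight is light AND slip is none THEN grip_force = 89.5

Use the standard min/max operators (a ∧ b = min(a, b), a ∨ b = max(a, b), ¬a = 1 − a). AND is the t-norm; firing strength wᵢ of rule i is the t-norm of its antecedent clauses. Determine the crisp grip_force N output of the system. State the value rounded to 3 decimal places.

R1 (z=28.0): minor=0.06, soft=0.08, heavy=0.12; AND[min(a, b)] → w = 0.06
R2 (z=21.0): none=0.34, soft=0.08; AND[min(a, b)] → w = 0.08
R3 (z=89.5): light=0.34, none=0.34; AND[min(a, b)] → w = 0.34
Weighted average = (0.06·28.0 + 0.08·21.0 + 0.34·89.5) / (0.06 + 0.08 + 0.34)
  = 33.7900 / 0.4800 = 70.396

70.396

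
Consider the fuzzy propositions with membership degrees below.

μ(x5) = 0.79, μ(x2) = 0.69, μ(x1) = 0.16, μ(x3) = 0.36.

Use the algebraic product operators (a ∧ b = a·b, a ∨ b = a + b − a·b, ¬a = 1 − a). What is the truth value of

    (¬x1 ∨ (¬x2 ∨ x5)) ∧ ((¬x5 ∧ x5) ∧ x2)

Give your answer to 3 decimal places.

¬x1 = 1 − 0.1600 = 0.8400
¬x2 = 1 − 0.6900 = 0.3100
¬x2 ∨ x5 = a + b − a·b on (0.3100, 0.7900) = 0.8551
¬x1 ∨ (¬x2 ∨ x5) = a + b − a·b on (0.8400, 0.8551) = 0.9768
¬x5 = 1 − 0.7900 = 0.2100
¬x5 ∧ x5 = a·b on (0.2100, 0.7900) = 0.1659
(¬x5 ∧ x5) ∧ x2 = a·b on (0.1659, 0.6900) = 0.1145
(¬x1 ∨ (¬x2 ∨ x5)) ∧ ((¬x5 ∧ x5) ∧ x2) = a·b on (0.9768, 0.1145) = 0.1118

0.112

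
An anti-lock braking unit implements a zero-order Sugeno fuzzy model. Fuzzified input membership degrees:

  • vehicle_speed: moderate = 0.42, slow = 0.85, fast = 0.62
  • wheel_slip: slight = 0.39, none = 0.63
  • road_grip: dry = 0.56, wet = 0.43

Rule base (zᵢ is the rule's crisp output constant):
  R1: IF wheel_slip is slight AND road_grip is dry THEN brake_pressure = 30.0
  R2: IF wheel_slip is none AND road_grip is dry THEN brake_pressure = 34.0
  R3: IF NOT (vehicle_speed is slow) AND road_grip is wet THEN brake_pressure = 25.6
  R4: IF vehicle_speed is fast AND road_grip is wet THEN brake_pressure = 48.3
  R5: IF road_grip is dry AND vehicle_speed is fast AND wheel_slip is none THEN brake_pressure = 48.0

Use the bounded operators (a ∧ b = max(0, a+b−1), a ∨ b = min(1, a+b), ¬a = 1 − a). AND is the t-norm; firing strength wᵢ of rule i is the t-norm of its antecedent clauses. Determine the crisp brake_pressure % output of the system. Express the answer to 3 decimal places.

R1 (z=30.0): slight=0.39, dry=0.56; AND[max(0, a+b−1)] → w = 0.00
R2 (z=34.0): none=0.63, dry=0.56; AND[max(0, a+b−1)] → w = 0.19
R3 (z=25.6): ¬slow=1−0.85=0.15, wet=0.43; AND[max(0, a+b−1)] → w = 0.00
R4 (z=48.3): fast=0.62, wet=0.43; AND[max(0, a+b−1)] → w = 0.05
R5 (z=48.0): dry=0.56, fast=0.62, none=0.63; AND[max(0, a+b−1)] → w = 0.00
Weighted average = (0.00·30.0 + 0.19·34.0 + 0.00·25.6 + 0.05·48.3 + 0.00·48.0) / (0.00 + 0.19 + 0.00 + 0.05 + 0.00)
  = 8.8750 / 0.2400 = 36.979

36.979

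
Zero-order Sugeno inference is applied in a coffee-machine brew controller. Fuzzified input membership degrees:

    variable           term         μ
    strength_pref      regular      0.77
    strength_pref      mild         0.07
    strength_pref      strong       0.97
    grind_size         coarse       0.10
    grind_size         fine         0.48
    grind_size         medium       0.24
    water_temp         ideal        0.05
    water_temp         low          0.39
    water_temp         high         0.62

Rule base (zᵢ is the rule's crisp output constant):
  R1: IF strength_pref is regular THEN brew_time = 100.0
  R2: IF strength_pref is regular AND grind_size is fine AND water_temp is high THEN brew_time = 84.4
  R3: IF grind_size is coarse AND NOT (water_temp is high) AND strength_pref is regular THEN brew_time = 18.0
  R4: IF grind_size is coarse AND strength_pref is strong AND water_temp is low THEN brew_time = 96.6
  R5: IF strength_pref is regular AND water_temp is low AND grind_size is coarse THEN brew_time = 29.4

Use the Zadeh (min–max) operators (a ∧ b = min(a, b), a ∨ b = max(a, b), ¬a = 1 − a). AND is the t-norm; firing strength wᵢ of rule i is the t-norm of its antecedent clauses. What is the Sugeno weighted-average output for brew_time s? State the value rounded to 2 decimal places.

85.10

R1 (z=100.0): regular=0.77 → w = 0.77
R2 (z=84.4): regular=0.77, fine=0.48, high=0.62; AND[min(a, b)] → w = 0.48
R3 (z=18.0): coarse=0.10, ¬high=1−0.62=0.38, regular=0.77; AND[min(a, b)] → w = 0.10
R4 (z=96.6): coarse=0.10, strong=0.97, low=0.39; AND[min(a, b)] → w = 0.10
R5 (z=29.4): regular=0.77, low=0.39, coarse=0.10; AND[min(a, b)] → w = 0.10
Weighted average = (0.77·100.0 + 0.48·84.4 + 0.10·18.0 + 0.10·96.6 + 0.10·29.4) / (0.77 + 0.48 + 0.10 + 0.10 + 0.10)
  = 131.9120 / 1.5500 = 85.10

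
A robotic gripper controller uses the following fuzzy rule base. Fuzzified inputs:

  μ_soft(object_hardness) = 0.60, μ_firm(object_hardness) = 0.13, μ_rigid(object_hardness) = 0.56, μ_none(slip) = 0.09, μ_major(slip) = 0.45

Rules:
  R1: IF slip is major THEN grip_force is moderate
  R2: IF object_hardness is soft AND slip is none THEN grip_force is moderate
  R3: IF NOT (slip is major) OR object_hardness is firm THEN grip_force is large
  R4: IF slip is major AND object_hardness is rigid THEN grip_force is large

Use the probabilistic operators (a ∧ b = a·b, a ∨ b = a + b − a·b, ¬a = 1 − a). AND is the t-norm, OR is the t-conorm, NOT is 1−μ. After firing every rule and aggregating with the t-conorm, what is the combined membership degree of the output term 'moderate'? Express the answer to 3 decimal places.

R1: major=0.45 → w = 0.4500
R2: soft=0.60, none=0.09; AND[a·b] → w = 0.0540
R3: ¬major=1−0.45=0.55, firm=0.13; OR[a + b − a·b] → w = 0.6085
R4: major=0.45, rigid=0.56; AND[a·b] → w = 0.2520
Rules with consequent 'moderate': {R1, R2} → strengths 0.4500, 0.0540
Aggregate via t-conorm [a + b − a·b]: 0.4797

0.480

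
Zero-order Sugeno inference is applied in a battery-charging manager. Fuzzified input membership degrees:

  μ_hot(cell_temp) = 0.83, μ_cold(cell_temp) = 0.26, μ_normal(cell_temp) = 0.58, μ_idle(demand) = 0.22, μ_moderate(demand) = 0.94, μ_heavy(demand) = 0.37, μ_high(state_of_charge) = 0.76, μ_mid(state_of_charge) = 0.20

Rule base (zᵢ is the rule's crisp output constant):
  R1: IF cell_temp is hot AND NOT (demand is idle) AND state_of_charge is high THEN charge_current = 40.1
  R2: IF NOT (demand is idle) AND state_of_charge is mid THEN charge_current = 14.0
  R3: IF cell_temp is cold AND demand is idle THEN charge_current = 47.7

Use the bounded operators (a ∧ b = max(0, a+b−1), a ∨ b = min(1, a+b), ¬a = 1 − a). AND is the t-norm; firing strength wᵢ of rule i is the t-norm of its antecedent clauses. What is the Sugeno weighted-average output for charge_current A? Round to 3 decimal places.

40.100

R1 (z=40.1): hot=0.83, ¬idle=1−0.22=0.78, high=0.76; AND[max(0, a+b−1)] → w = 0.37
R2 (z=14.0): ¬idle=1−0.22=0.78, mid=0.20; AND[max(0, a+b−1)] → w = 0.00
R3 (z=47.7): cold=0.26, idle=0.22; AND[max(0, a+b−1)] → w = 0.00
Weighted average = (0.37·40.1 + 0.00·14.0 + 0.00·47.7) / (0.37 + 0.00 + 0.00)
  = 14.8370 / 0.3700 = 40.100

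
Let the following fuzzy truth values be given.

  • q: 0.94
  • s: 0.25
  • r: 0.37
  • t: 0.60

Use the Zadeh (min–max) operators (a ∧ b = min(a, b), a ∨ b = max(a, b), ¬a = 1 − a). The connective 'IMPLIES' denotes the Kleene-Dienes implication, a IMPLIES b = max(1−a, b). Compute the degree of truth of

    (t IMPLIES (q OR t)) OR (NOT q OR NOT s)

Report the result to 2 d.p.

q OR t = max(a, b) on (0.94, 0.60) = 0.94
t IMPLIES (q OR t)  [Kleene-Dienes: max(1−a, b)] with a=0.60, b=0.94 → 0.94
NOT q = 1 − 0.94 = 0.06
NOT s = 1 − 0.25 = 0.75
NOT q OR NOT s = max(a, b) on (0.06, 0.75) = 0.75
(t IMPLIES (q OR t)) OR (NOT q OR NOT s) = max(a, b) on (0.94, 0.75) = 0.94

0.94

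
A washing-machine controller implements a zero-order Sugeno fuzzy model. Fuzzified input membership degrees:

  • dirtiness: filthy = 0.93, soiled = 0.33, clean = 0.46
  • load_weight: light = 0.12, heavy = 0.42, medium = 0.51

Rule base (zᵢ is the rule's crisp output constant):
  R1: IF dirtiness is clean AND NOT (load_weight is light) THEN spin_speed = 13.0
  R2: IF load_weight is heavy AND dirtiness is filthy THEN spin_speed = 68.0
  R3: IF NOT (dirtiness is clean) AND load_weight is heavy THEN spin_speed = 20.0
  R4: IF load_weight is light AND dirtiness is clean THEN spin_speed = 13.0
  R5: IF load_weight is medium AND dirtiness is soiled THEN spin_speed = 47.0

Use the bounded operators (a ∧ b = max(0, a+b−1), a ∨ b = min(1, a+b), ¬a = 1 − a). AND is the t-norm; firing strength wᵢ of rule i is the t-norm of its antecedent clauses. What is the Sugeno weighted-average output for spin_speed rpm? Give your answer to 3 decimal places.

40.899

R1 (z=13.0): clean=0.46, ¬light=1−0.12=0.88; AND[max(0, a+b−1)] → w = 0.34
R2 (z=68.0): heavy=0.42, filthy=0.93; AND[max(0, a+b−1)] → w = 0.35
R3 (z=20.0): ¬clean=1−0.46=0.54, heavy=0.42; AND[max(0, a+b−1)] → w = 0.00
R4 (z=13.0): light=0.12, clean=0.46; AND[max(0, a+b−1)] → w = 0.00
R5 (z=47.0): medium=0.51, soiled=0.33; AND[max(0, a+b−1)] → w = 0.00
Weighted average = (0.34·13.0 + 0.35·68.0 + 0.00·20.0 + 0.00·13.0 + 0.00·47.0) / (0.34 + 0.35 + 0.00 + 0.00 + 0.00)
  = 28.2200 / 0.6900 = 40.899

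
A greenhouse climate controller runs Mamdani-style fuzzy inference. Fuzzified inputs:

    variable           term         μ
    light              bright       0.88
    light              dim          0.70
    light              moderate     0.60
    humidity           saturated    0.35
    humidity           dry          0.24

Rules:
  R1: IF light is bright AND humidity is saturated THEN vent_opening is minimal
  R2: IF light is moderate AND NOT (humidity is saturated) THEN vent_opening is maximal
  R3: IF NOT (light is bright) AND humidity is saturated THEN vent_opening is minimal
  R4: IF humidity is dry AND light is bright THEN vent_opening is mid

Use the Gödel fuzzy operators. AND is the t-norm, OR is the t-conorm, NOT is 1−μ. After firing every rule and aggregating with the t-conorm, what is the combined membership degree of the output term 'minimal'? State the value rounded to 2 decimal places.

0.35

R1: bright=0.88, saturated=0.35; AND[min(a, b)] → w = 0.35
R2: moderate=0.60, ¬saturated=1−0.35=0.65; AND[min(a, b)] → w = 0.60
R3: ¬bright=1−0.88=0.12, saturated=0.35; AND[min(a, b)] → w = 0.12
R4: dry=0.24, bright=0.88; AND[min(a, b)] → w = 0.24
Rules with consequent 'minimal': {R1, R3} → strengths 0.35, 0.12
Aggregate via t-conorm [max(a, b)]: 0.35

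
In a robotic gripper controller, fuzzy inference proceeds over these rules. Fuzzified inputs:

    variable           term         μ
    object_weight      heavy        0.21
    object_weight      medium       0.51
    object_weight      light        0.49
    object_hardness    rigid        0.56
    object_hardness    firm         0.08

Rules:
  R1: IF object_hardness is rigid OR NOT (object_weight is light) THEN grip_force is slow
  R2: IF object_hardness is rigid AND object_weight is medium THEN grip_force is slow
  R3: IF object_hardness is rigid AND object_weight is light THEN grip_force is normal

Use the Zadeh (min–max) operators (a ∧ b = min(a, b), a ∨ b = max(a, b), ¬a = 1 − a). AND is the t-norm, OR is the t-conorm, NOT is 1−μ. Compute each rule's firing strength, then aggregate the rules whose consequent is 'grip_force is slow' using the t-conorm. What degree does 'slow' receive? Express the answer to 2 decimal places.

R1: rigid=0.56, ¬light=1−0.49=0.51; OR[max(a, b)] → w = 0.56
R2: rigid=0.56, medium=0.51; AND[min(a, b)] → w = 0.51
R3: rigid=0.56, light=0.49; AND[min(a, b)] → w = 0.49
Rules with consequent 'slow': {R1, R2} → strengths 0.56, 0.51
Aggregate via t-conorm [max(a, b)]: 0.56

0.56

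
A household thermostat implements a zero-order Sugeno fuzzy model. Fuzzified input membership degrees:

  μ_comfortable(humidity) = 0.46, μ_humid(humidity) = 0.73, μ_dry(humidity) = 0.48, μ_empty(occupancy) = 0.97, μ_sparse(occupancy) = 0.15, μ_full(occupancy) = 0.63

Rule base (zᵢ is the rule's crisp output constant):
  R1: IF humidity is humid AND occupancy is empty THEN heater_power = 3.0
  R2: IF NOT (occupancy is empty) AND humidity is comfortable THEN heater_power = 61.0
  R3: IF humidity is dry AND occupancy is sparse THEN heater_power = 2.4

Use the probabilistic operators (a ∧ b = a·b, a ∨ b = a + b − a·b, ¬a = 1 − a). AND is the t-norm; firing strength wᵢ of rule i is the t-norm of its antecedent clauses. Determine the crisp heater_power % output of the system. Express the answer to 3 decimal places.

3.954

R1 (z=3.0): humid=0.73, empty=0.97; AND[a·b] → w = 0.7081
R2 (z=61.0): ¬empty=1−0.97=0.03, comfortable=0.46; AND[a·b] → w = 0.0138
R3 (z=2.4): dry=0.48, sparse=0.15; AND[a·b] → w = 0.0720
Weighted average = (0.7081·3.0 + 0.0138·61.0 + 0.0720·2.4) / (0.7081 + 0.0138 + 0.0720)
  = 3.1389 / 0.7939 = 3.954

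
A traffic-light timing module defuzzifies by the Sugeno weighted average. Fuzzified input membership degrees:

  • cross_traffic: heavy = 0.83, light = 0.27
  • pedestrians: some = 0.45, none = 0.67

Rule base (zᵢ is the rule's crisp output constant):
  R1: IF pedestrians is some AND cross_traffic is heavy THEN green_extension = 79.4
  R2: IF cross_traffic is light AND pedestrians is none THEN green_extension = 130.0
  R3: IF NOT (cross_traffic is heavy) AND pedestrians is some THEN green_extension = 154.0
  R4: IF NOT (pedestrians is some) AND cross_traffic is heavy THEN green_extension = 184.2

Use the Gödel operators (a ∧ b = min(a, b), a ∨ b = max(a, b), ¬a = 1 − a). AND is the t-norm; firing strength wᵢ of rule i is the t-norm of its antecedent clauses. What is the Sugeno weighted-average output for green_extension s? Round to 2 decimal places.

137.72

R1 (z=79.4): some=0.45, heavy=0.83; AND[min(a, b)] → w = 0.45
R2 (z=130.0): light=0.27, none=0.67; AND[min(a, b)] → w = 0.27
R3 (z=154.0): ¬heavy=1−0.83=0.17, some=0.45; AND[min(a, b)] → w = 0.17
R4 (z=184.2): ¬some=1−0.45=0.55, heavy=0.83; AND[min(a, b)] → w = 0.55
Weighted average = (0.45·79.4 + 0.27·130.0 + 0.17·154.0 + 0.55·184.2) / (0.45 + 0.27 + 0.17 + 0.55)
  = 198.3200 / 1.4400 = 137.72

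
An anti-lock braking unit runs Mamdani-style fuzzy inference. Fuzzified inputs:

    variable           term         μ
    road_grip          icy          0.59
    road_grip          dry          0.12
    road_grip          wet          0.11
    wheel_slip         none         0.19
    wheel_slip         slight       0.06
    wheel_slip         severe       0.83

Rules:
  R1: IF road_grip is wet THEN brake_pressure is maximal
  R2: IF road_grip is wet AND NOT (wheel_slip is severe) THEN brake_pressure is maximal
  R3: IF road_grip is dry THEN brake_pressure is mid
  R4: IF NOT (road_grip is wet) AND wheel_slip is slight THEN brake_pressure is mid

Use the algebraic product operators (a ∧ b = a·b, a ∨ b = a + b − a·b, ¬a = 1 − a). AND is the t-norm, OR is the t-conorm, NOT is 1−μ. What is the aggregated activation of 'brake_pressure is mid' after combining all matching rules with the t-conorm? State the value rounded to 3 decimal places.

R1: wet=0.11 → w = 0.1100
R2: wet=0.11, ¬severe=1−0.83=0.17; AND[a·b] → w = 0.0187
R3: dry=0.12 → w = 0.1200
R4: ¬wet=1−0.11=0.89, slight=0.06; AND[a·b] → w = 0.0534
Rules with consequent 'mid': {R3, R4} → strengths 0.1200, 0.0534
Aggregate via t-conorm [a + b − a·b]: 0.1670

0.167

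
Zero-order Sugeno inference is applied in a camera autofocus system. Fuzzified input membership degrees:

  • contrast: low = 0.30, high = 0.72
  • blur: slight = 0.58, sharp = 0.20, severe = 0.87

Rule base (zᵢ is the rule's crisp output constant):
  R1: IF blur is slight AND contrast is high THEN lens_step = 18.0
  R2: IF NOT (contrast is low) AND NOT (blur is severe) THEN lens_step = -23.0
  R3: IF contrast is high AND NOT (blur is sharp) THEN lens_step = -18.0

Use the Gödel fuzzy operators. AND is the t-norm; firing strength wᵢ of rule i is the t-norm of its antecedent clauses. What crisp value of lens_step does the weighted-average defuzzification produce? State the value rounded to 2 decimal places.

-3.85

R1 (z=18.0): slight=0.58, high=0.72; AND[min(a, b)] → w = 0.58
R2 (z=-23.0): ¬low=1−0.30=0.70, ¬severe=1−0.87=0.13; AND[min(a, b)] → w = 0.13
R3 (z=-18.0): high=0.72, ¬sharp=1−0.20=0.80; AND[min(a, b)] → w = 0.72
Weighted average = (0.58·18.0 + 0.13·-23.0 + 0.72·-18.0) / (0.58 + 0.13 + 0.72)
  = -5.5100 / 1.4300 = -3.85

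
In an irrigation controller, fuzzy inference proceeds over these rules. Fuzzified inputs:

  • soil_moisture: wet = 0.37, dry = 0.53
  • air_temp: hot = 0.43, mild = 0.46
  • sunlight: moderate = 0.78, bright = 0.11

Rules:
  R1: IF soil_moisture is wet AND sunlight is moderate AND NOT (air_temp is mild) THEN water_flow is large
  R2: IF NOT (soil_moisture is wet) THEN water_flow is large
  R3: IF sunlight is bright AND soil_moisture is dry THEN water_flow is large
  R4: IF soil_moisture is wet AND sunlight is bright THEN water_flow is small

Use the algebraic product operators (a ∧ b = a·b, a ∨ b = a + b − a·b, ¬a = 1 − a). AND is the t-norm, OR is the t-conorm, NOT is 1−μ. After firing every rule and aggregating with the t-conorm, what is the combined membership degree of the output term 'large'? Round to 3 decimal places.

R1: wet=0.37, moderate=0.78, ¬mild=1−0.46=0.54; AND[a·b] → w = 0.1558
R2: ¬wet=1−0.37=0.63 → w = 0.6300
R3: bright=0.11, dry=0.53; AND[a·b] → w = 0.0583
R4: wet=0.37, bright=0.11; AND[a·b] → w = 0.0407
Rules with consequent 'large': {R1, R2, R3} → strengths 0.1558, 0.6300, 0.0583
Aggregate via t-conorm [a + b − a·b]: 0.7059

0.706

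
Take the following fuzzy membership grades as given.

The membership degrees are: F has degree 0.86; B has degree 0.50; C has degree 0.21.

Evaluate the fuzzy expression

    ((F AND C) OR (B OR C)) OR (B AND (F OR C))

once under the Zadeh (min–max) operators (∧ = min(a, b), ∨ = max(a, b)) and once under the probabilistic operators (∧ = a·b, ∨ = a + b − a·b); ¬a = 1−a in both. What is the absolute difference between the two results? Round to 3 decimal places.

0.320

Under Zadeh (min–max):
  F AND C = min(a, b) on (0.86, 0.21) = 0.21
  B OR C = max(a, b) on (0.50, 0.21) = 0.50
  (F AND C) OR (B OR C) = max(a, b) on (0.21, 0.50) = 0.50
  F OR C = max(a, b) on (0.86, 0.21) = 0.86
  B AND (F OR C) = min(a, b) on (0.50, 0.86) = 0.50
  ((F AND C) OR (B OR C)) OR (B AND (F OR C)) = max(a, b) on (0.50, 0.50) = 0.50
  → value = 0.5000
Under probabilistic:
  F AND C = a·b on (0.8600, 0.2100) = 0.1806
  B OR C = a + b − a·b on (0.5000, 0.2100) = 0.6050
  (F AND C) OR (B OR C) = a + b − a·b on (0.1806, 0.6050) = 0.6763
  F OR C = a + b − a·b on (0.8600, 0.2100) = 0.8894
  B AND (F OR C) = a·b on (0.5000, 0.8894) = 0.4447
  ((F AND C) OR (B OR C)) OR (B AND (F OR C)) = a + b − a·b on (0.6763, 0.4447) = 0.8203
  → value = 0.8203
|0.5000 − 0.8203| = 0.320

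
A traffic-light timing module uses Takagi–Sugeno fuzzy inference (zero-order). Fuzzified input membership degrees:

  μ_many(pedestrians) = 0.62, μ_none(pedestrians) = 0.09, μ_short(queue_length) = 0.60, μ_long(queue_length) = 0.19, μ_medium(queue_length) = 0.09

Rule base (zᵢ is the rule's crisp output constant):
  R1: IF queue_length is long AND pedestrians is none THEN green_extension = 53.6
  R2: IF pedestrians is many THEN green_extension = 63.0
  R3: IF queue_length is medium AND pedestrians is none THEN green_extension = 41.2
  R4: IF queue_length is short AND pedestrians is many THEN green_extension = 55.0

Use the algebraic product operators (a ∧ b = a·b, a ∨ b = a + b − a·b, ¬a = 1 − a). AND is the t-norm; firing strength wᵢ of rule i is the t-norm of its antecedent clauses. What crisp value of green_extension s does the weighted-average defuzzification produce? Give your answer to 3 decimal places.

R1 (z=53.6): long=0.19, none=0.09; AND[a·b] → w = 0.0171
R2 (z=63.0): many=0.62 → w = 0.6200
R3 (z=41.2): medium=0.09, none=0.09; AND[a·b] → w = 0.0081
R4 (z=55.0): short=0.60, many=0.62; AND[a·b] → w = 0.3720
Weighted average = (0.0171·53.6 + 0.6200·63.0 + 0.0081·41.2 + 0.3720·55.0) / (0.0171 + 0.6200 + 0.0081 + 0.3720)
  = 60.7703 / 1.0172 = 59.743

59.743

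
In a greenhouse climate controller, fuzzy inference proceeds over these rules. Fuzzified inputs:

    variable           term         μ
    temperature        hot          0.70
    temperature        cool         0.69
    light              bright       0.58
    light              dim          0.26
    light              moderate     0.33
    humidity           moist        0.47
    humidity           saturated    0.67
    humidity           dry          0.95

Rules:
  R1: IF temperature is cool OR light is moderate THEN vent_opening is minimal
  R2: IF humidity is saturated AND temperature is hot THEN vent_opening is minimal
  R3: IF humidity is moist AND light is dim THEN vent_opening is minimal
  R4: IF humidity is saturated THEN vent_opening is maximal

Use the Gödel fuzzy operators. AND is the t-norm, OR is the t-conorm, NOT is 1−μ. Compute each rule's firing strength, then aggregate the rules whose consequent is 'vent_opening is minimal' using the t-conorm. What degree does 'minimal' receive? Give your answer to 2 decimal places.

0.69

R1: cool=0.69, moderate=0.33; OR[max(a, b)] → w = 0.69
R2: saturated=0.67, hot=0.70; AND[min(a, b)] → w = 0.67
R3: moist=0.47, dim=0.26; AND[min(a, b)] → w = 0.26
R4: saturated=0.67 → w = 0.67
Rules with consequent 'minimal': {R1, R2, R3} → strengths 0.69, 0.67, 0.26
Aggregate via t-conorm [max(a, b)]: 0.69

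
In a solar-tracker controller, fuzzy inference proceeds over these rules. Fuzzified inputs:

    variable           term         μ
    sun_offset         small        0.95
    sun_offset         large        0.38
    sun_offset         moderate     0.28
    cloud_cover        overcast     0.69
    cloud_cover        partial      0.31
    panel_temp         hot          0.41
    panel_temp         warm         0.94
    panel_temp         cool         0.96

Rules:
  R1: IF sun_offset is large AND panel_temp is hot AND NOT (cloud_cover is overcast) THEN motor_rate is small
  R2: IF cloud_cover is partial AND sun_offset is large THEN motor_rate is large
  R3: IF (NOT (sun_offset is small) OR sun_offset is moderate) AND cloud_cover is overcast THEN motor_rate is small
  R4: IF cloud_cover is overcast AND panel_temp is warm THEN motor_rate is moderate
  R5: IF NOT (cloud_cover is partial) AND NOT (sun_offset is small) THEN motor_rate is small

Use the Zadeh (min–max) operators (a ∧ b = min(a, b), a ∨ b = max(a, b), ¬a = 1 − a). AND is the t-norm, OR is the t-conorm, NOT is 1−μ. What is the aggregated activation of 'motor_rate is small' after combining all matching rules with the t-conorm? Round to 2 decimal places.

R1: large=0.38, hot=0.41, ¬overcast=1−0.69=0.31; AND[min(a, b)] → w = 0.31
R2: partial=0.31, large=0.38; AND[min(a, b)] → w = 0.31
R3: (¬small=1−0.95=0.05 OR moderate=0.28) = 0.28; AND[min(a, b)] with overcast=0.69 → w = 0.28
R4: overcast=0.69, warm=0.94; AND[min(a, b)] → w = 0.69
R5: ¬partial=1−0.31=0.69, ¬small=1−0.95=0.05; AND[min(a, b)] → w = 0.05
Rules with consequent 'small': {R1, R3, R5} → strengths 0.31, 0.28, 0.05
Aggregate via t-conorm [max(a, b)]: 0.31

0.31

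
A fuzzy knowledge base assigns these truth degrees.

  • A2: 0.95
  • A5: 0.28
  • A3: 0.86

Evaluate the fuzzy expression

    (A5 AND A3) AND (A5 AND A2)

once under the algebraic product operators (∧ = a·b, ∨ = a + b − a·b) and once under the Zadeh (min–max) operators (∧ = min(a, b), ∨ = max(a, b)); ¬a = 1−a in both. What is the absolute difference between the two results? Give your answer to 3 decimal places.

Under algebraic product:
  A5 AND A3 = a·b on (0.2800, 0.8600) = 0.2408
  A5 AND A2 = a·b on (0.2800, 0.9500) = 0.2660
  (A5 AND A3) AND (A5 AND A2) = a·b on (0.2408, 0.2660) = 0.0641
  → value = 0.0641
Under Zadeh (min–max):
  A5 AND A3 = min(a, b) on (0.28, 0.86) = 0.28
  A5 AND A2 = min(a, b) on (0.28, 0.95) = 0.28
  (A5 AND A3) AND (A5 AND A2) = min(a, b) on (0.28, 0.28) = 0.28
  → value = 0.2800
|0.0641 − 0.2800| = 0.216

0.216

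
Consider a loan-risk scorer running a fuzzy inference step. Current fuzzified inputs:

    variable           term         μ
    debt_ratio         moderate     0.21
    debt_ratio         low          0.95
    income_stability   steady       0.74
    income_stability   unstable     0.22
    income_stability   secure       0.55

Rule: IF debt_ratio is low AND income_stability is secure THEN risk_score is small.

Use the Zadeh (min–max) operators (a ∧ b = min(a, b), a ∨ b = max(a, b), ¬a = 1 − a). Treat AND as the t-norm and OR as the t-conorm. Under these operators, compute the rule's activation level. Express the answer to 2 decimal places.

firing strength: low=0.95, secure=0.55; AND[min(a, b)] → w = 0.55

0.55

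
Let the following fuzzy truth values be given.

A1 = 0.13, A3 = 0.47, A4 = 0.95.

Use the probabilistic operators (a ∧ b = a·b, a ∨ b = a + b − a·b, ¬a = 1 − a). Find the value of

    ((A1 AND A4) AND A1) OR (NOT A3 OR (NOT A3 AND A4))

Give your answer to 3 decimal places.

0.770

A1 AND A4 = a·b on (0.1300, 0.9500) = 0.1235
(A1 AND A4) AND A1 = a·b on (0.1235, 0.1300) = 0.0161
NOT A3 = 1 − 0.4700 = 0.5300
NOT A3 = 1 − 0.4700 = 0.5300
NOT A3 AND A4 = a·b on (0.5300, 0.9500) = 0.5035
NOT A3 OR (NOT A3 AND A4) = a + b − a·b on (0.5300, 0.5035) = 0.7666
((A1 AND A4) AND A1) OR (NOT A3 OR (NOT A3 AND A4)) = a + b − a·b on (0.0161, 0.7666) = 0.7704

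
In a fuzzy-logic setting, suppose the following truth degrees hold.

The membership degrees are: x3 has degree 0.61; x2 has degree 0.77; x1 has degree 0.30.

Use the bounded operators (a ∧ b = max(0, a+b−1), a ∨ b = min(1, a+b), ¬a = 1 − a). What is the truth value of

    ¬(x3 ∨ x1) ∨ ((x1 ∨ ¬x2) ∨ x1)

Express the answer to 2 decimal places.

0.92

x3 ∨ x1 = min(1, a+b) on (0.61, 0.30) = 0.91
¬(x3 ∨ x1) = 1 − 0.91 = 0.09
¬x2 = 1 − 0.77 = 0.23
x1 ∨ ¬x2 = min(1, a+b) on (0.30, 0.23) = 0.53
(x1 ∨ ¬x2) ∨ x1 = min(1, a+b) on (0.53, 0.30) = 0.83
¬(x3 ∨ x1) ∨ ((x1 ∨ ¬x2) ∨ x1) = min(1, a+b) on (0.09, 0.83) = 0.92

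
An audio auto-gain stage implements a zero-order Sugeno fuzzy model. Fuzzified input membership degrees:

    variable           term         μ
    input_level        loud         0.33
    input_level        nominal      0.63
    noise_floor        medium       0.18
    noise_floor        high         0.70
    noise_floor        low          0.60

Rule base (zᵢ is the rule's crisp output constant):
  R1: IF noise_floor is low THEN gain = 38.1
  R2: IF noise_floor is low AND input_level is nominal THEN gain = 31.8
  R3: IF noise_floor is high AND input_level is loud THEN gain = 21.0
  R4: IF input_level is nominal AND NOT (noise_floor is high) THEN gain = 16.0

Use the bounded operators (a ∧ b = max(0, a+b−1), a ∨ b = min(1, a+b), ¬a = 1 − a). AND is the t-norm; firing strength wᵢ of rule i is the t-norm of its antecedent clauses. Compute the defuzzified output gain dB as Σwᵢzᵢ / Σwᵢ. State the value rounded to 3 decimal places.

35.819

R1 (z=38.1): low=0.60 → w = 0.60
R2 (z=31.8): low=0.60, nominal=0.63; AND[max(0, a+b−1)] → w = 0.23
R3 (z=21.0): high=0.70, loud=0.33; AND[max(0, a+b−1)] → w = 0.03
R4 (z=16.0): nominal=0.63, ¬high=1−0.70=0.30; AND[max(0, a+b−1)] → w = 0.00
Weighted average = (0.60·38.1 + 0.23·31.8 + 0.03·21.0 + 0.00·16.0) / (0.60 + 0.23 + 0.03 + 0.00)
  = 30.8040 / 0.8600 = 35.819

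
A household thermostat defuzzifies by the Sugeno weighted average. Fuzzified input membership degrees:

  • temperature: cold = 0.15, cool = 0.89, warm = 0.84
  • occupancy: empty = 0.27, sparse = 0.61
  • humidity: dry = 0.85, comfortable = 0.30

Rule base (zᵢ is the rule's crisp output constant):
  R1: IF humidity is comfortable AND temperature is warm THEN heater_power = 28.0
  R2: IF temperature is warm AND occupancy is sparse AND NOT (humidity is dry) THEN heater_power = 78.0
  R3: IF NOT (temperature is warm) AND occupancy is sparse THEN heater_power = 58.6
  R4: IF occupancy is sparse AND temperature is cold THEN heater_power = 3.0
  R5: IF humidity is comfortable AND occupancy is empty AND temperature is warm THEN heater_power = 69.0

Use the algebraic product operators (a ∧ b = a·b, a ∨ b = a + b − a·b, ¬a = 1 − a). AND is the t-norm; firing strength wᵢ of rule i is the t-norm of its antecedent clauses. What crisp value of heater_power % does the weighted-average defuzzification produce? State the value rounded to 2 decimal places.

R1 (z=28.0): comfortable=0.30, warm=0.84; AND[a·b] → w = 0.2520
R2 (z=78.0): warm=0.84, sparse=0.61, ¬dry=1−0.85=0.15; AND[a·b] → w = 0.0769
R3 (z=58.6): ¬warm=1−0.84=0.16, sparse=0.61; AND[a·b] → w = 0.0976
R4 (z=3.0): sparse=0.61, cold=0.15; AND[a·b] → w = 0.0915
R5 (z=69.0): comfortable=0.30, empty=0.27, warm=0.84; AND[a·b] → w = 0.0680
Weighted average = (0.2520·28.0 + 0.0769·78.0 + 0.0976·58.6 + 0.0915·3.0 + 0.0680·69.0) / (0.2520 + 0.0769 + 0.0976 + 0.0915 + 0.0680)
  = 23.7397 / 0.5860 = 40.51

40.51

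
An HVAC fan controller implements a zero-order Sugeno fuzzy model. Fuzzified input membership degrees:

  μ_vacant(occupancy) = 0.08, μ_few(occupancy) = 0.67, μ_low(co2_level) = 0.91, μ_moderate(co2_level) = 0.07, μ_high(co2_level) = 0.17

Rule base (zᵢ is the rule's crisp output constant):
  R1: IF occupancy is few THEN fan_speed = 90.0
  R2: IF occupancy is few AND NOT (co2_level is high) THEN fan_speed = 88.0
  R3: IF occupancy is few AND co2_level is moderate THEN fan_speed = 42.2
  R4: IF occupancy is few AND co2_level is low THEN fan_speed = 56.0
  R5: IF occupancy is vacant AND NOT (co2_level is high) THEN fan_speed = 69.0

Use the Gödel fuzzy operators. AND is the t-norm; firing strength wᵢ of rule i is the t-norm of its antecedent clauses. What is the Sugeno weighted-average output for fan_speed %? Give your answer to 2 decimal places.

R1 (z=90.0): few=0.67 → w = 0.67
R2 (z=88.0): few=0.67, ¬high=1−0.17=0.83; AND[min(a, b)] → w = 0.67
R3 (z=42.2): few=0.67, moderate=0.07; AND[min(a, b)] → w = 0.07
R4 (z=56.0): few=0.67, low=0.91; AND[min(a, b)] → w = 0.67
R5 (z=69.0): vacant=0.08, ¬high=1−0.17=0.83; AND[min(a, b)] → w = 0.08
Weighted average = (0.67·90.0 + 0.67·88.0 + 0.07·42.2 + 0.67·56.0 + 0.08·69.0) / (0.67 + 0.67 + 0.07 + 0.67 + 0.08)
  = 165.2540 / 2.1600 = 76.51

76.51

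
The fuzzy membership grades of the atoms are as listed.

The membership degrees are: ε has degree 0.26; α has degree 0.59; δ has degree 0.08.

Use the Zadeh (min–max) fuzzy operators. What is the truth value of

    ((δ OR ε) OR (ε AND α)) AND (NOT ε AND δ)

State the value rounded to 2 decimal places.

0.08

δ OR ε = max(a, b) on (0.08, 0.26) = 0.26
ε AND α = min(a, b) on (0.26, 0.59) = 0.26
(δ OR ε) OR (ε AND α) = max(a, b) on (0.26, 0.26) = 0.26
NOT ε = 1 − 0.26 = 0.74
NOT ε AND δ = min(a, b) on (0.74, 0.08) = 0.08
((δ OR ε) OR (ε AND α)) AND (NOT ε AND δ) = min(a, b) on (0.26, 0.08) = 0.08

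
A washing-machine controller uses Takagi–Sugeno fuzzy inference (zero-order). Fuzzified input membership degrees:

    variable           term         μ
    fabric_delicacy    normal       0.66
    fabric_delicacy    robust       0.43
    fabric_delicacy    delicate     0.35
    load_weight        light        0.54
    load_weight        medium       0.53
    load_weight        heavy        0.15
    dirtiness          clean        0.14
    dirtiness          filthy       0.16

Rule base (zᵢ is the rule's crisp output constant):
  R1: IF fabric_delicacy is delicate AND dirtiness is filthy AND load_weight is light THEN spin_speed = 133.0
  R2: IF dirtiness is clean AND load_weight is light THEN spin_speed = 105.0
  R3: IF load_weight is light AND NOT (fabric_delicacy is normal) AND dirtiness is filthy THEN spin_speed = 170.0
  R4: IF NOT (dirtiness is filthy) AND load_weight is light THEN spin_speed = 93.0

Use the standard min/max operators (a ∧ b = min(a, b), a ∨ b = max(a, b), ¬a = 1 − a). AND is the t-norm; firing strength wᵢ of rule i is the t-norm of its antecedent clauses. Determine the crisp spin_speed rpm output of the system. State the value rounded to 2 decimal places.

R1 (z=133.0): delicate=0.35, filthy=0.16, light=0.54; AND[min(a, b)] → w = 0.16
R2 (z=105.0): clean=0.14, light=0.54; AND[min(a, b)] → w = 0.14
R3 (z=170.0): light=0.54, ¬normal=1−0.66=0.34, filthy=0.16; AND[min(a, b)] → w = 0.16
R4 (z=93.0): ¬filthy=1−0.16=0.84, light=0.54; AND[min(a, b)] → w = 0.54
Weighted average = (0.16·133.0 + 0.14·105.0 + 0.16·170.0 + 0.54·93.0) / (0.16 + 0.14 + 0.16 + 0.54)
  = 113.4000 / 1.0000 = 113.40

113.40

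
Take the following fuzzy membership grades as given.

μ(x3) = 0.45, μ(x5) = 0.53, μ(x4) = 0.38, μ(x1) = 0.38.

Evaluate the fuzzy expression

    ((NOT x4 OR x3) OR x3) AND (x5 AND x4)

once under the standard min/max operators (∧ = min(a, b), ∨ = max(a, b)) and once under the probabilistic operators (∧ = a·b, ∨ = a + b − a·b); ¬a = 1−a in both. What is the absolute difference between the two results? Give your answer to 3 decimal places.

Under standard min/max:
  NOT x4 = 1 − 0.38 = 0.62
  NOT x4 OR x3 = max(a, b) on (0.62, 0.45) = 0.62
  (NOT x4 OR x3) OR x3 = max(a, b) on (0.62, 0.45) = 0.62
  x5 AND x4 = min(a, b) on (0.53, 0.38) = 0.38
  ((NOT x4 OR x3) OR x3) AND (x5 AND x4) = min(a, b) on (0.62, 0.38) = 0.38
  → value = 0.3800
Under probabilistic:
  NOT x4 = 1 − 0.3800 = 0.6200
  NOT x4 OR x3 = a + b − a·b on (0.6200, 0.4500) = 0.7910
  (NOT x4 OR x3) OR x3 = a + b − a·b on (0.7910, 0.4500) = 0.8851
  x5 AND x4 = a·b on (0.5300, 0.3800) = 0.2014
  ((NOT x4 OR x3) OR x3) AND (x5 AND x4) = a·b on (0.8851, 0.2014) = 0.1782
  → value = 0.1782
|0.3800 − 0.1782| = 0.202

0.202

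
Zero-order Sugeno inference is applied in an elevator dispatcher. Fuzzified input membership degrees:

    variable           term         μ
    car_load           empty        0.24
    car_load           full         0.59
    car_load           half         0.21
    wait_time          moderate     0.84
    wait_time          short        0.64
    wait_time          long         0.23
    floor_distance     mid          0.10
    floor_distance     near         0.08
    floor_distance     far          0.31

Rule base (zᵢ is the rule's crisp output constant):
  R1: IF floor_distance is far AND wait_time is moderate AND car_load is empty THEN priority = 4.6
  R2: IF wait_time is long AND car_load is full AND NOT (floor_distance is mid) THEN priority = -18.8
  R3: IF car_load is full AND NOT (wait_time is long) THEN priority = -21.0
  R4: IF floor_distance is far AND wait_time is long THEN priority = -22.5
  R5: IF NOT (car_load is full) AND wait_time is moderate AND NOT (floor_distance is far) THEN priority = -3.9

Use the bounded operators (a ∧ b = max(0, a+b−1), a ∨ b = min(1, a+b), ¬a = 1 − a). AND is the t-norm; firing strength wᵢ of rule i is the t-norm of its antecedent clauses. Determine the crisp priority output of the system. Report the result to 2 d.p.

-21.00

R1 (z=4.6): far=0.31, moderate=0.84, empty=0.24; AND[max(0, a+b−1)] → w = 0.00
R2 (z=-18.8): long=0.23, full=0.59, ¬mid=1−0.10=0.90; AND[max(0, a+b−1)] → w = 0.00
R3 (z=-21.0): full=0.59, ¬long=1−0.23=0.77; AND[max(0, a+b−1)] → w = 0.36
R4 (z=-22.5): far=0.31, long=0.23; AND[max(0, a+b−1)] → w = 0.00
R5 (z=-3.9): ¬full=1−0.59=0.41, moderate=0.84, ¬far=1−0.31=0.69; AND[max(0, a+b−1)] → w = 0.00
Weighted average = (0.00·4.6 + 0.00·-18.8 + 0.36·-21.0 + 0.00·-22.5 + 0.00·-3.9) / (0.00 + 0.00 + 0.36 + 0.00 + 0.00)
  = -7.5600 / 0.3600 = -21.00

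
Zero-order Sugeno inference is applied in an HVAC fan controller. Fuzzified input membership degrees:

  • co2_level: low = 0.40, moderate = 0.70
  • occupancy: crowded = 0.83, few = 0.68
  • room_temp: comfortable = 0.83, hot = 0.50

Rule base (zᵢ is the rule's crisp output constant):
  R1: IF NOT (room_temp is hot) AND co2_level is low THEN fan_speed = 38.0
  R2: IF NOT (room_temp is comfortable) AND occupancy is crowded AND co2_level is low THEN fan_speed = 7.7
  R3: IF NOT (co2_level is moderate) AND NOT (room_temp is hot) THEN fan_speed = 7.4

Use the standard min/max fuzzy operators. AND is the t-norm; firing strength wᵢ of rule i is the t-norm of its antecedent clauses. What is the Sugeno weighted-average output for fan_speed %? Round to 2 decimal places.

R1 (z=38.0): ¬hot=1−0.50=0.50, low=0.40; AND[min(a, b)] → w = 0.40
R2 (z=7.7): ¬comfortable=1−0.83=0.17, crowded=0.83, low=0.40; AND[min(a, b)] → w = 0.17
R3 (z=7.4): ¬moderate=1−0.70=0.30, ¬hot=1−0.50=0.50; AND[min(a, b)] → w = 0.30
Weighted average = (0.40·38.0 + 0.17·7.7 + 0.30·7.4) / (0.40 + 0.17 + 0.30)
  = 18.7290 / 0.8700 = 21.53

21.53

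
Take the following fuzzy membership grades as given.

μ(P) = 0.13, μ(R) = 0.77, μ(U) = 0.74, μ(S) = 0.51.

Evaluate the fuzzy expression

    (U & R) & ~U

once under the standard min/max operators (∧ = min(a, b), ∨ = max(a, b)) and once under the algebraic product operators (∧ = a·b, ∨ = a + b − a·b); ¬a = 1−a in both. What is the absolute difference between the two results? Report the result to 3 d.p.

0.112

Under standard min/max:
  U & R = min(a, b) on (0.74, 0.77) = 0.74
  ~U = 1 − 0.74 = 0.26
  (U & R) & ~U = min(a, b) on (0.74, 0.26) = 0.26
  → value = 0.2600
Under algebraic product:
  U & R = a·b on (0.7400, 0.7700) = 0.5698
  ~U = 1 − 0.7400 = 0.2600
  (U & R) & ~U = a·b on (0.5698, 0.2600) = 0.1481
  → value = 0.1481
|0.2600 − 0.1481| = 0.112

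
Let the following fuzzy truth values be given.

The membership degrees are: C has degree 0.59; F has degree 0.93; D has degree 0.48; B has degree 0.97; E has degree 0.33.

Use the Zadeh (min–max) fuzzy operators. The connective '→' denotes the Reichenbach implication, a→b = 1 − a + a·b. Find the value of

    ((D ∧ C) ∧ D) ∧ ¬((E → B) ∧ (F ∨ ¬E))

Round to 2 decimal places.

D ∧ C = min(a, b) on (0.48, 0.59) = 0.48
(D ∧ C) ∧ D = min(a, b) on (0.48, 0.48) = 0.48
E → B  [Reichenbach: 1 − a + a·b] with a=0.33, b=0.97 → 0.99
¬E = 1 − 0.33 = 0.67
F ∨ ¬E = max(a, b) on (0.93, 0.67) = 0.93
(E → B) ∧ (F ∨ ¬E) = min(a, b) on (0.99, 0.93) = 0.93
¬((E → B) ∧ (F ∨ ¬E)) = 1 − 0.93 = 0.07
((D ∧ C) ∧ D) ∧ ¬((E → B) ∧ (F ∨ ¬E)) = min(a, b) on (0.48, 0.07) = 0.07

0.07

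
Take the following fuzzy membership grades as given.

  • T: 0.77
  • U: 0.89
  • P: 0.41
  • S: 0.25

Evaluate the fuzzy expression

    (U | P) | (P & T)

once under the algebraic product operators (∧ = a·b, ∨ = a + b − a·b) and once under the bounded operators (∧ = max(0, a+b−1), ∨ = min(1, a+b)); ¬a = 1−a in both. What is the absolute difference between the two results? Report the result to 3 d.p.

0.044

Under algebraic product:
  U | P = a + b − a·b on (0.8900, 0.4100) = 0.9351
  P & T = a·b on (0.4100, 0.7700) = 0.3157
  (U | P) | (P & T) = a + b − a·b on (0.9351, 0.3157) = 0.9556
  → value = 0.9556
Under bounded:
  U | P = min(1, a+b) on (0.89, 0.41) = 1.00
  P & T = max(0, a+b−1) on (0.41, 0.77) = 0.18
  (U | P) | (P & T) = min(1, a+b) on (1.00, 0.18) = 1.00
  → value = 1.0000
|0.9556 − 1.0000| = 0.044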